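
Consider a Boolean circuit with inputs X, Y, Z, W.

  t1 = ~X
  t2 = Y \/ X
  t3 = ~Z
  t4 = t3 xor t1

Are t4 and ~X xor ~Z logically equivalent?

Yes

t1 = ~X
t3 = ~Z
t4 = t3 xor t1 = ~Z xor ~X
At X=0, Y=0, Z=0, W=0: circuit gives 0, formula gives 0.
At X=0, Y=0, Z=1, W=0: circuit gives 1, formula gives 1.
Agrees on all 16 inputs.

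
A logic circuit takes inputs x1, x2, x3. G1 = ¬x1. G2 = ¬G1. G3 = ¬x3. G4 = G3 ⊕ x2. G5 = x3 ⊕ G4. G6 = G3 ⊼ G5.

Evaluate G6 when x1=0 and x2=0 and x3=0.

0

G3 = ¬0 = 1
G4 = 1 ⊕ 0 = 1
G5 = 0 ⊕ 1 = 1
G6 = 1 ⊼ 1 = 0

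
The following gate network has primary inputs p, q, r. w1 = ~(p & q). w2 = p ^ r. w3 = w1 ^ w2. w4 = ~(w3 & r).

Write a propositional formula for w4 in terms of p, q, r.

~(((~(p & q)) ^ (p ^ r)) & r)

w1 = ~(p & q)
w2 = p ^ r
w3 = w1 ^ w2 = (~(p & q)) ^ (p ^ r)
w4 = ~(w3 & r) = ~(((~(p & q)) ^ (p ^ r)) & r)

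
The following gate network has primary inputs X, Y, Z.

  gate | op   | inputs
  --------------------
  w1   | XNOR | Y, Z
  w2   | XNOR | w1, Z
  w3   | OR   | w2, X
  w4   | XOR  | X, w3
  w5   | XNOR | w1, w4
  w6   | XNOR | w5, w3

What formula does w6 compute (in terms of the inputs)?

w1 = Y XNOR Z
w2 = w1 XNOR Z = (Y XNOR Z) XNOR Z
w3 = w2 OR X = ((Y XNOR Z) XNOR Z) OR X
w4 = X XOR w3 = X XOR (((Y XNOR Z) XNOR Z) OR X)
w5 = w1 XNOR w4 = (Y XNOR Z) XNOR (X XOR (((Y XNOR Z) XNOR Z) OR X))
w6 = w5 XNOR w3 = ((Y XNOR Z) XNOR (X XOR (((Y XNOR Z) XNOR Z) OR X))) XNOR (((Y XNOR Z) XNOR Z) OR X)

((Y XNOR Z) XNOR (X XOR (((Y XNOR Z) XNOR Z) OR X))) XNOR (((Y XNOR Z) XNOR Z) OR X)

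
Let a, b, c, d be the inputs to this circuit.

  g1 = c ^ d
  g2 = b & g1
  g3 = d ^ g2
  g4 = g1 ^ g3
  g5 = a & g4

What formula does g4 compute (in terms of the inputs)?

g1 = c ^ d
g2 = b & g1 = b & (c ^ d)
g3 = d ^ g2 = d ^ (b & (c ^ d))
g4 = g1 ^ g3 = (c ^ d) ^ (d ^ (b & (c ^ d)))

(c ^ d) ^ (d ^ (b & (c ^ d)))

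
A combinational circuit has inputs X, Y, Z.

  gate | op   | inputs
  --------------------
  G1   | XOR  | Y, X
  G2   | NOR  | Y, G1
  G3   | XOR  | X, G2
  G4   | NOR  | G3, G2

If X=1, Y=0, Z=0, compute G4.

0

G1 = 0 XOR 1 = 1
G2 = 0 NOR 1 = 0
G3 = 1 XOR 0 = 1
G4 = 1 NOR 0 = 0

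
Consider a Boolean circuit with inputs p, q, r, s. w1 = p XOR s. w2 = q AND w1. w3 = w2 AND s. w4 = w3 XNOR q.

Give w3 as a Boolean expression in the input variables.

(q AND (p XOR s)) AND s

w1 = p XOR s
w2 = q AND w1 = q AND (p XOR s)
w3 = w2 AND s = (q AND (p XOR s)) AND s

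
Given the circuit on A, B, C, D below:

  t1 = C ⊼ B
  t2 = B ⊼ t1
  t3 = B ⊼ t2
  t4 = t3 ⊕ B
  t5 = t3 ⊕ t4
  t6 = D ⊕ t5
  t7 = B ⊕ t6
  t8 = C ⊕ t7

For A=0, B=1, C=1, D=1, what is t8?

0

t1 = 1 ⊼ 1 = 0
t2 = 1 ⊼ 0 = 1
t3 = 1 ⊼ 1 = 0
t4 = 0 ⊕ 1 = 1
t5 = 0 ⊕ 1 = 1
t6 = 1 ⊕ 1 = 0
t7 = 1 ⊕ 0 = 1
t8 = 1 ⊕ 1 = 0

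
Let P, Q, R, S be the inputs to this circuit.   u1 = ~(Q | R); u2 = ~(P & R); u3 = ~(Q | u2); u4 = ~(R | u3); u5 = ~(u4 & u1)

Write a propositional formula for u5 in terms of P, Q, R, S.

u1 = ~(Q | R)
u2 = ~(P & R)
u3 = ~(Q | u2) = ~(Q | (~(P & R)))
u4 = ~(R | u3) = ~(R | (~(Q | (~(P & R)))))
u5 = ~(u4 & u1) = ~((~(R | (~(Q | (~(P & R)))))) & (~(Q | R)))

~((~(R | (~(Q | (~(P & R)))))) & (~(Q | R)))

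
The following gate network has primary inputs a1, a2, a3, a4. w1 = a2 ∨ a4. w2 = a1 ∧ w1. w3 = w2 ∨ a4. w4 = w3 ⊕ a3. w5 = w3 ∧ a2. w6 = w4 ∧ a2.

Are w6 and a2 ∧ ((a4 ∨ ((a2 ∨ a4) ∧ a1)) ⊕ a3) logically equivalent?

Yes

w1 = a2 ∨ a4
w2 = a1 ∧ w1 = a1 ∧ (a2 ∨ a4)
w3 = w2 ∨ a4 = (a1 ∧ (a2 ∨ a4)) ∨ a4
w4 = w3 ⊕ a3 = ((a1 ∧ (a2 ∨ a4)) ∨ a4) ⊕ a3
w6 = w4 ∧ a2 = (((a1 ∧ (a2 ∨ a4)) ∨ a4) ⊕ a3) ∧ a2
At a1=0, a2=0, a3=0, a4=0: circuit gives 0, formula gives 0.
At a1=0, a2=1, a3=0, a4=1: circuit gives 1, formula gives 1.
Agrees on all 16 inputs.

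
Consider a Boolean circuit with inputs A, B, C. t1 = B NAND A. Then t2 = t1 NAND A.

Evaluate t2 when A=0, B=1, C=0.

1

t1 = 1 NAND 0 = 1
t2 = 1 NAND 0 = 1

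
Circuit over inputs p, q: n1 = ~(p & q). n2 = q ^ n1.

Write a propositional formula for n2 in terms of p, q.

q ^ (~(p & q))

n1 = ~(p & q)
n2 = q ^ n1 = q ^ (~(p & q))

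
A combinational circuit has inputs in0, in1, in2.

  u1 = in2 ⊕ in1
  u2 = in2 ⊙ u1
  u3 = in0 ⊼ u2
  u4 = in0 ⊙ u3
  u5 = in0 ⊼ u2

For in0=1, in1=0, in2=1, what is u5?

u1 = 1 ⊕ 0 = 1
u2 = 1 ⊙ 1 = 1
u5 = 1 ⊼ 1 = 0

0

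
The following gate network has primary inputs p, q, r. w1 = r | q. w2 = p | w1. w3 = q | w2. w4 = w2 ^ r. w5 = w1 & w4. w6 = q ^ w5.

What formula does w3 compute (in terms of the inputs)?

q | (p | (r | q))

w1 = r | q
w2 = p | w1 = p | (r | q)
w3 = q | w2 = q | (p | (r | q))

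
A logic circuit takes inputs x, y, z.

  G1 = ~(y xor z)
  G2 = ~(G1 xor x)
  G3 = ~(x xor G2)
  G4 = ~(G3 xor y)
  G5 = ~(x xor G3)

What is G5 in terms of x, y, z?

G1 = ~(y xor z)
G2 = ~(G1 xor x) = ~((~(y xor z)) xor x)
G3 = ~(x xor G2) = ~(x xor (~((~(y xor z)) xor x)))
G5 = ~(x xor G3) = ~(x xor (~(x xor (~((~(y xor z)) xor x)))))

~(x xor (~(x xor (~((~(y xor z)) xor x)))))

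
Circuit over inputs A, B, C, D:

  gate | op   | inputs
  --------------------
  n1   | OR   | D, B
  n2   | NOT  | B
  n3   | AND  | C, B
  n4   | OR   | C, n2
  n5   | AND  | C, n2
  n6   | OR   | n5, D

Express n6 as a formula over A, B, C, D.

n2 = NOT B
n5 = C AND n2 = C AND NOT B
n6 = n5 OR D = (C AND NOT B) OR D

(C AND NOT B) OR D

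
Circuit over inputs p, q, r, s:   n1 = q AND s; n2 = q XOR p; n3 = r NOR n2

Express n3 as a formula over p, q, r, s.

r NOR (q XOR p)

n2 = q XOR p
n3 = r NOR n2 = r NOR (q XOR p)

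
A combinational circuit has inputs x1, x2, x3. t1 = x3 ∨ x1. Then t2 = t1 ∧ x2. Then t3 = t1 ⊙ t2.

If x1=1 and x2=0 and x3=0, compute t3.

0

t1 = 0 ∨ 1 = 1
t2 = 1 ∧ 0 = 0
t3 = 1 ⊙ 0 = 0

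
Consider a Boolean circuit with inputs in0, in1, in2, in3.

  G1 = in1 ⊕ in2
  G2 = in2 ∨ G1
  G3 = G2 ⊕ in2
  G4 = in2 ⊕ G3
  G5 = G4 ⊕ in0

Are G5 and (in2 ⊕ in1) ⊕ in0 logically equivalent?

No

G1 = in1 ⊕ in2
G2 = in2 ∨ G1 = in2 ∨ (in1 ⊕ in2)
G3 = G2 ⊕ in2 = (in2 ∨ (in1 ⊕ in2)) ⊕ in2
G4 = in2 ⊕ G3 = in2 ⊕ ((in2 ∨ (in1 ⊕ in2)) ⊕ in2)
G5 = G4 ⊕ in0 = (in2 ⊕ ((in2 ∨ (in1 ⊕ in2)) ⊕ in2)) ⊕ in0
At in0=0, in1=1, in2=1, in3=0: circuit gives 1, formula gives 0.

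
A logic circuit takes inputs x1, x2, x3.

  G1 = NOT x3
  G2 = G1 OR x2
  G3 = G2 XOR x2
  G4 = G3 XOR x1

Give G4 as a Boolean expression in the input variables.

((NOT x3 OR x2) XOR x2) XOR x1

G1 = NOT x3
G2 = G1 OR x2 = NOT x3 OR x2
G3 = G2 XOR x2 = (NOT x3 OR x2) XOR x2
G4 = G3 XOR x1 = ((NOT x3 OR x2) XOR x2) XOR x1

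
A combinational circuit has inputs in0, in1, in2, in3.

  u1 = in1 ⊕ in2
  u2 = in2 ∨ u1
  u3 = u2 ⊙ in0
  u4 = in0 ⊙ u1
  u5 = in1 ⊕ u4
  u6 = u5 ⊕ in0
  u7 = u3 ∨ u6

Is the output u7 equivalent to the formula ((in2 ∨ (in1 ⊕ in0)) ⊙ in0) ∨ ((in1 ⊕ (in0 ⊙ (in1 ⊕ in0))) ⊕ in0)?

No

u1 = in1 ⊕ in2
u2 = in2 ∨ u1 = in2 ∨ (in1 ⊕ in2)
u3 = u2 ⊙ in0 = (in2 ∨ (in1 ⊕ in2)) ⊙ in0
u4 = in0 ⊙ u1 = in0 ⊙ (in1 ⊕ in2)
u5 = in1 ⊕ u4 = in1 ⊕ (in0 ⊙ (in1 ⊕ in2))
u6 = u5 ⊕ in0 = (in1 ⊕ (in0 ⊙ (in1 ⊕ in2))) ⊕ in0
u7 = u3 ∨ u6 = ((in2 ∨ (in1 ⊕ in2)) ⊙ in0) ∨ ((in1 ⊕ (in0 ⊙ (in1 ⊕ in2))) ⊕ in0)
At in0=0, in1=0, in2=1, in3=0: circuit gives 0, formula gives 1.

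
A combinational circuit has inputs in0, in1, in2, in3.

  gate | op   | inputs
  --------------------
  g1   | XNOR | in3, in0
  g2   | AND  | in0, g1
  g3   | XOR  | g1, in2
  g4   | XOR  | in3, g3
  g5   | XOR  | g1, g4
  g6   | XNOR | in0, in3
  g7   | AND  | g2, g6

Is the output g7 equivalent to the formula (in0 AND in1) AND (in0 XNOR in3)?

No

g1 = in3 XNOR in0
g2 = in0 AND g1 = in0 AND (in3 XNOR in0)
g6 = in0 XNOR in3
g7 = g2 AND g6 = (in0 AND (in3 XNOR in0)) AND (in0 XNOR in3)
At in0=1, in1=0, in2=0, in3=1: circuit gives 1, formula gives 0.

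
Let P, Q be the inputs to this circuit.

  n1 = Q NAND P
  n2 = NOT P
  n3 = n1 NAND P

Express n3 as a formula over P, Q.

n1 = Q NAND P
n3 = n1 NAND P = (Q NAND P) NAND P

(Q NAND P) NAND P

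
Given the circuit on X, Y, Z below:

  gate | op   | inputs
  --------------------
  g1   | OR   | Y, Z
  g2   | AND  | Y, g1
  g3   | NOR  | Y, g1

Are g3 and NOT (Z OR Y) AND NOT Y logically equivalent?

g1 = Y OR Z
g3 = Y NOR g1 = Y NOR (Y OR Z)
At X=0, Y=0, Z=1: circuit gives 0, formula gives 0.
At X=0, Y=0, Z=0: circuit gives 1, formula gives 1.
Agrees on all 8 inputs.

Yes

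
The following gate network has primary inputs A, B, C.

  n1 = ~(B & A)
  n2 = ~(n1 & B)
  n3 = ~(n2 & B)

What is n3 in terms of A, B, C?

~((~((~(B & A)) & B)) & B)

n1 = ~(B & A)
n2 = ~(n1 & B) = ~((~(B & A)) & B)
n3 = ~(n2 & B) = ~((~((~(B & A)) & B)) & B)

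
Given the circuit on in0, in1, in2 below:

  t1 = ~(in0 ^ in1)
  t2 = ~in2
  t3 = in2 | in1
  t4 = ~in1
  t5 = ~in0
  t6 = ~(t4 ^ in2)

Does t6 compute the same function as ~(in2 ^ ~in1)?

t4 = ~in1
t6 = ~(t4 ^ in2) = ~(~in1 ^ in2)
At in0=0, in1=0, in2=0: circuit gives 0, formula gives 0.
At in0=0, in1=0, in2=1: circuit gives 1, formula gives 1.
Agrees on all 8 inputs.

Yes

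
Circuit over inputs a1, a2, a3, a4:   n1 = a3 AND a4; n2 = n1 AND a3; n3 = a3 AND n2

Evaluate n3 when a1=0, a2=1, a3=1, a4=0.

0

n1 = 1 AND 0 = 0
n2 = 0 AND 1 = 0
n3 = 1 AND 0 = 0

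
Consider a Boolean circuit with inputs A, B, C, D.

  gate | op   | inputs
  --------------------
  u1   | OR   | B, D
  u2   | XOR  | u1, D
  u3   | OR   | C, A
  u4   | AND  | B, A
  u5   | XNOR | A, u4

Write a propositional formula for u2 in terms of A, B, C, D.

u1 = B OR D
u2 = u1 XOR D = (B OR D) XOR D

(B OR D) XOR D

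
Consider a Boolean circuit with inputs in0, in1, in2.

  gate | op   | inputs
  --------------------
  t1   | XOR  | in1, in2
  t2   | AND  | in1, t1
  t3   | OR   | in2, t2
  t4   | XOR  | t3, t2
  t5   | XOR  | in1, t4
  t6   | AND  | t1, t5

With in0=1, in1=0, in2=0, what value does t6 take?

0

t1 = 0 XOR 0 = 0
t2 = 0 AND 0 = 0
t3 = 0 OR 0 = 0
t4 = 0 XOR 0 = 0
t5 = 0 XOR 0 = 0
t6 = 0 AND 0 = 0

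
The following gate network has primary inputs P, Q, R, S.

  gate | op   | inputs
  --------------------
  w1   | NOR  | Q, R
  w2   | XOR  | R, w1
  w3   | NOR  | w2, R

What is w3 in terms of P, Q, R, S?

(R XOR (Q NOR R)) NOR R

w1 = Q NOR R
w2 = R XOR w1 = R XOR (Q NOR R)
w3 = w2 NOR R = (R XOR (Q NOR R)) NOR R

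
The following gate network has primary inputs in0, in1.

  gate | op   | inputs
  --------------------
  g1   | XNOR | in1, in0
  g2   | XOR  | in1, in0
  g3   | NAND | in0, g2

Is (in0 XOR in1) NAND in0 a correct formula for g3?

Yes

g2 = in1 XOR in0
g3 = in0 NAND g2 = in0 NAND (in1 XOR in0)
At in0=1, in1=0: circuit gives 0, formula gives 0.
At in0=0, in1=0: circuit gives 1, formula gives 1.
Agrees on all 4 inputs.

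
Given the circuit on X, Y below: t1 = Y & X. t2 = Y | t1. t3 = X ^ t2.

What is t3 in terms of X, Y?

X ^ (Y | (Y & X))

t1 = Y & X
t2 = Y | t1 = Y | (Y & X)
t3 = X ^ t2 = X ^ (Y | (Y & X))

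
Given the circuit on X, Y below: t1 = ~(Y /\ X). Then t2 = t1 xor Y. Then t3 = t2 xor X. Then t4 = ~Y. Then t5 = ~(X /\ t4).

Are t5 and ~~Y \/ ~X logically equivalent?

t4 = ~Y
t5 = ~(X /\ t4) = ~(X /\ ~Y)
At X=1, Y=0: circuit gives 0, formula gives 0.
At X=0, Y=0: circuit gives 1, formula gives 1.
Agrees on all 4 inputs.

Yes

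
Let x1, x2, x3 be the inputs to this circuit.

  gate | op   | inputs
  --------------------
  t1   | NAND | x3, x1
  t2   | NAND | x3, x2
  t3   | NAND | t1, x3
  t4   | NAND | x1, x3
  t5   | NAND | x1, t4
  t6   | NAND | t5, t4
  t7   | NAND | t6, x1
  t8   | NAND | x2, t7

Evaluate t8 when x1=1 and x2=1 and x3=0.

1

t4 = 1 NAND 0 = 1
t5 = 1 NAND 1 = 0
t6 = 0 NAND 1 = 1
t7 = 1 NAND 1 = 0
t8 = 1 NAND 0 = 1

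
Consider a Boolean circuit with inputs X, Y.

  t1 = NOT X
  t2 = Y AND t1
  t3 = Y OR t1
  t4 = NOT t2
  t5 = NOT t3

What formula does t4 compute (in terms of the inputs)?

t1 = NOT X
t2 = Y AND t1 = Y AND NOT X
t4 = NOT t2 = NOT (Y AND NOT X)

NOT (Y AND NOT X)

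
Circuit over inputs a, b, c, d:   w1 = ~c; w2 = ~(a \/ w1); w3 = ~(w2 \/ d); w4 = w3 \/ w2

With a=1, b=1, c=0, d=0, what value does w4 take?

1

w1 = ~0 = 1
w2 = ~(1 \/ 1) = 0
w3 = ~(0 \/ 0) = 1
w4 = 1 \/ 0 = 1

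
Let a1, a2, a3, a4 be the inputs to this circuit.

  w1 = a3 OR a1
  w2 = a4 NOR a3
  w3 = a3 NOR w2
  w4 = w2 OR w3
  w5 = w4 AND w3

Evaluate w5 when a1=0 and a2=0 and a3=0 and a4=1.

w2 = 1 NOR 0 = 0
w3 = 0 NOR 0 = 1
w4 = 0 OR 1 = 1
w5 = 1 AND 1 = 1

1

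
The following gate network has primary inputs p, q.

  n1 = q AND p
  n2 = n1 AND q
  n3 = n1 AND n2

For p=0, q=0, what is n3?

0

n1 = 0 AND 0 = 0
n2 = 0 AND 0 = 0
n3 = 0 AND 0 = 0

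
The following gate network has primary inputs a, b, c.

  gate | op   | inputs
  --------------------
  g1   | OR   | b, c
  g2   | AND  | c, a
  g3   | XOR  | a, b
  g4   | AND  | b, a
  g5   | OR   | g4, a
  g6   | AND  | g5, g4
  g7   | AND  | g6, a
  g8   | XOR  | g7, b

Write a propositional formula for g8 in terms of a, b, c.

g4 = b AND a
g5 = g4 OR a = (b AND a) OR a
g6 = g5 AND g4 = ((b AND a) OR a) AND (b AND a)
g7 = g6 AND a = (((b AND a) OR a) AND (b AND a)) AND a
g8 = g7 XOR b = ((((b AND a) OR a) AND (b AND a)) AND a) XOR b

((((b AND a) OR a) AND (b AND a)) AND a) XOR b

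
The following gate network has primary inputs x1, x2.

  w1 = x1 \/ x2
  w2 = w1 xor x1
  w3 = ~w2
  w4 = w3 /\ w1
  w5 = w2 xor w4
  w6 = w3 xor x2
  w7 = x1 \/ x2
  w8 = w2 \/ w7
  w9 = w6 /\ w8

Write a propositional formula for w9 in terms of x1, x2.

w1 = x1 \/ x2
w2 = w1 xor x1 = (x1 \/ x2) xor x1
w3 = ~w2 = ~((x1 \/ x2) xor x1)
w6 = w3 xor x2 = ~((x1 \/ x2) xor x1) xor x2
w7 = x1 \/ x2
w8 = w2 \/ w7 = ((x1 \/ x2) xor x1) \/ (x1 \/ x2)
w9 = w6 /\ w8 = (~((x1 \/ x2) xor x1) xor x2) /\ (((x1 \/ x2) xor x1) \/ (x1 \/ x2))

(~((x1 \/ x2) xor x1) xor x2) /\ (((x1 \/ x2) xor x1) \/ (x1 \/ x2))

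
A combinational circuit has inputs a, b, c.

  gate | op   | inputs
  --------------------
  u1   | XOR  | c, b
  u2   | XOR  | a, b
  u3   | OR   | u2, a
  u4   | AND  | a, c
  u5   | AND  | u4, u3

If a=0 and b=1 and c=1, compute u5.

u2 = 0 XOR 1 = 1
u3 = 1 OR 0 = 1
u4 = 0 AND 1 = 0
u5 = 0 AND 1 = 0

0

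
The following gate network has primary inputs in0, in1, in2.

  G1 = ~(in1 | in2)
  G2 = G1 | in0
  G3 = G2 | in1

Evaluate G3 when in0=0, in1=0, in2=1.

G1 = ~(0 | 1) = 0
G2 = 0 | 0 = 0
G3 = 0 | 0 = 0

0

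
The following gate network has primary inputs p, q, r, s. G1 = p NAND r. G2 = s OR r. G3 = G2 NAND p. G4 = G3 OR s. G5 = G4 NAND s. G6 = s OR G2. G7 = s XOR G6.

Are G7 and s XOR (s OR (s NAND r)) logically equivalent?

G2 = s OR r
G6 = s OR G2 = s OR (s OR r)
G7 = s XOR G6 = s XOR (s OR (s OR r))
At p=0, q=0, r=0, s=0: circuit gives 0, formula gives 1.

No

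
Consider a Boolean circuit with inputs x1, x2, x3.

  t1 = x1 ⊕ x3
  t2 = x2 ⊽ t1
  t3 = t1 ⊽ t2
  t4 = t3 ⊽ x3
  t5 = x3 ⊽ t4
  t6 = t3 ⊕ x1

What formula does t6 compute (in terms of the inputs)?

((x1 ⊕ x3) ⊽ (x2 ⊽ (x1 ⊕ x3))) ⊕ x1

t1 = x1 ⊕ x3
t2 = x2 ⊽ t1 = x2 ⊽ (x1 ⊕ x3)
t3 = t1 ⊽ t2 = (x1 ⊕ x3) ⊽ (x2 ⊽ (x1 ⊕ x3))
t6 = t3 ⊕ x1 = ((x1 ⊕ x3) ⊽ (x2 ⊽ (x1 ⊕ x3))) ⊕ x1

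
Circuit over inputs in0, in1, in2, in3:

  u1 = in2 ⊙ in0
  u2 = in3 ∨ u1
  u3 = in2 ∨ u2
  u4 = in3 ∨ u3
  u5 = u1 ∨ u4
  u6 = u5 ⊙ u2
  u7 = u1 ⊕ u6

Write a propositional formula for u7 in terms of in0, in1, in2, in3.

(in2 ⊙ in0) ⊕ (((in2 ⊙ in0) ∨ (in3 ∨ (in2 ∨ (in3 ∨ (in2 ⊙ in0))))) ⊙ (in3 ∨ (in2 ⊙ in0)))

u1 = in2 ⊙ in0
u2 = in3 ∨ u1 = in3 ∨ (in2 ⊙ in0)
u3 = in2 ∨ u2 = in2 ∨ (in3 ∨ (in2 ⊙ in0))
u4 = in3 ∨ u3 = in3 ∨ (in2 ∨ (in3 ∨ (in2 ⊙ in0)))
u5 = u1 ∨ u4 = (in2 ⊙ in0) ∨ (in3 ∨ (in2 ∨ (in3 ∨ (in2 ⊙ in0))))
u6 = u5 ⊙ u2 = ((in2 ⊙ in0) ∨ (in3 ∨ (in2 ∨ (in3 ∨ (in2 ⊙ in0))))) ⊙ (in3 ∨ (in2 ⊙ in0))
u7 = u1 ⊕ u6 = (in2 ⊙ in0) ⊕ (((in2 ⊙ in0) ∨ (in3 ∨ (in2 ∨ (in3 ∨ (in2 ⊙ in0))))) ⊙ (in3 ∨ (in2 ⊙ in0)))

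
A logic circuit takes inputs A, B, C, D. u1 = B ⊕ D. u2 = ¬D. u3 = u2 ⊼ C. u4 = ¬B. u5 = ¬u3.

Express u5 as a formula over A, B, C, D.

u2 = ¬D
u3 = u2 ⊼ C = ¬D ⊼ C
u5 = ¬u3 = ¬(¬D ⊼ C)

¬(¬D ⊼ C)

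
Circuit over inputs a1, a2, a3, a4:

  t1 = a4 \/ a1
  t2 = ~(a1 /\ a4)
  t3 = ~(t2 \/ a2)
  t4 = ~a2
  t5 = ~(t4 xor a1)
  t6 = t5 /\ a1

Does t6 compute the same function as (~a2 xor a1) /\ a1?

No

t4 = ~a2
t5 = ~(t4 xor a1) = ~(~a2 xor a1)
t6 = t5 /\ a1 = (~(~a2 xor a1)) /\ a1
At a1=1, a2=0, a3=0, a4=0: circuit gives 1, formula gives 0.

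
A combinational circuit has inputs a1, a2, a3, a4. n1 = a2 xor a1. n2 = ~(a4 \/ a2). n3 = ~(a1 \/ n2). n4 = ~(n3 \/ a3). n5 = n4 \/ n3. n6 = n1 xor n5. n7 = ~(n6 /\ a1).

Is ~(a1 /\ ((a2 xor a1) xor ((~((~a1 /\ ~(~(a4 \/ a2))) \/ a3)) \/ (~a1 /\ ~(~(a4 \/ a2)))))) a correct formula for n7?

n1 = a2 xor a1
n2 = ~(a4 \/ a2)
n3 = ~(a1 \/ n2) = ~(a1 \/ (~(a4 \/ a2)))
n4 = ~(n3 \/ a3) = ~((~(a1 \/ (~(a4 \/ a2)))) \/ a3)
n5 = n4 \/ n3 = (~((~(a1 \/ (~(a4 \/ a2)))) \/ a3)) \/ (~(a1 \/ (~(a4 \/ a2))))
n6 = n1 xor n5 = (a2 xor a1) xor ((~((~(a1 \/ (~(a4 \/ a2)))) \/ a3)) \/ (~(a1 \/ (~(a4 \/ a2)))))
n7 = ~(n6 /\ a1) = ~(((a2 xor a1) xor ((~((~(a1 \/ (~(a4 \/ a2)))) \/ a3)) \/ (~(a1 \/ (~(a4 \/ a2)))))) /\ a1)
At a1=1, a2=0, a3=1, a4=0: circuit gives 0, formula gives 0.
At a1=0, a2=0, a3=0, a4=0: circuit gives 1, formula gives 1.
Agrees on all 16 inputs.

Yes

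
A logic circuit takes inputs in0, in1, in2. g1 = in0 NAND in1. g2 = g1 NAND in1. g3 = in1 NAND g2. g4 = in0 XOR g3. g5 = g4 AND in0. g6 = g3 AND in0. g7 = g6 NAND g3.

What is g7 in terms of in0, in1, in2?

g1 = in0 NAND in1
g2 = g1 NAND in1 = (in0 NAND in1) NAND in1
g3 = in1 NAND g2 = in1 NAND ((in0 NAND in1) NAND in1)
g6 = g3 AND in0 = (in1 NAND ((in0 NAND in1) NAND in1)) AND in0
g7 = g6 NAND g3 = ((in1 NAND ((in0 NAND in1) NAND in1)) AND in0) NAND (in1 NAND ((in0 NAND in1) NAND in1))

((in1 NAND ((in0 NAND in1) NAND in1)) AND in0) NAND (in1 NAND ((in0 NAND in1) NAND in1))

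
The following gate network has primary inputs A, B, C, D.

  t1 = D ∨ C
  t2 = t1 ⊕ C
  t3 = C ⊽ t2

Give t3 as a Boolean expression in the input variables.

t1 = D ∨ C
t2 = t1 ⊕ C = (D ∨ C) ⊕ C
t3 = C ⊽ t2 = C ⊽ ((D ∨ C) ⊕ C)

C ⊽ ((D ∨ C) ⊕ C)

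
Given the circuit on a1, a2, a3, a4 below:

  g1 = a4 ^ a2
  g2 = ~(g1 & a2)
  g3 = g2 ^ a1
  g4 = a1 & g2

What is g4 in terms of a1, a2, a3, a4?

g1 = a4 ^ a2
g2 = ~(g1 & a2) = ~((a4 ^ a2) & a2)
g4 = a1 & g2 = a1 & (~((a4 ^ a2) & a2))

a1 & (~((a4 ^ a2) & a2))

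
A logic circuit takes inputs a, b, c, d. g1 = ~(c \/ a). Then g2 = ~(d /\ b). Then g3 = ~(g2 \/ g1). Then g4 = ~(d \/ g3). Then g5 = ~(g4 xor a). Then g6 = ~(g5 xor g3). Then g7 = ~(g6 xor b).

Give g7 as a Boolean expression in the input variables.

~((~((~((~(d \/ (~((~(d /\ b)) \/ (~(c \/ a)))))) xor a)) xor (~((~(d /\ b)) \/ (~(c \/ a)))))) xor b)

g1 = ~(c \/ a)
g2 = ~(d /\ b)
g3 = ~(g2 \/ g1) = ~((~(d /\ b)) \/ (~(c \/ a)))
g4 = ~(d \/ g3) = ~(d \/ (~((~(d /\ b)) \/ (~(c \/ a)))))
g5 = ~(g4 xor a) = ~((~(d \/ (~((~(d /\ b)) \/ (~(c \/ a)))))) xor a)
g6 = ~(g5 xor g3) = ~((~((~(d \/ (~((~(d /\ b)) \/ (~(c \/ a)))))) xor a)) xor (~((~(d /\ b)) \/ (~(c \/ a)))))
g7 = ~(g6 xor b) = ~((~((~((~(d \/ (~((~(d /\ b)) \/ (~(c \/ a)))))) xor a)) xor (~((~(d /\ b)) \/ (~(c \/ a)))))) xor b)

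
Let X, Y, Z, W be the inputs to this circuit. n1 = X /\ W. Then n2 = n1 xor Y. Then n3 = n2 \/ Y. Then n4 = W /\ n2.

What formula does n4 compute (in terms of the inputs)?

n1 = X /\ W
n2 = n1 xor Y = (X /\ W) xor Y
n4 = W /\ n2 = W /\ ((X /\ W) xor Y)

W /\ ((X /\ W) xor Y)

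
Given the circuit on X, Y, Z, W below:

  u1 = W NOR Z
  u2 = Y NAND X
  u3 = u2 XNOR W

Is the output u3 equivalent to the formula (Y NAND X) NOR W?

u2 = Y NAND X
u3 = u2 XNOR W = (Y NAND X) XNOR W
At X=0, Y=0, Z=0, W=1: circuit gives 1, formula gives 0.

No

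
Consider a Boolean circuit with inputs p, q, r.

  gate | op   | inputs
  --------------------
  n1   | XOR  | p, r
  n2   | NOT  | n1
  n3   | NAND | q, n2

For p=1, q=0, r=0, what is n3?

1

n1 = 1 XOR 0 = 1
n2 = NOT 1 = 0
n3 = 0 NAND 0 = 1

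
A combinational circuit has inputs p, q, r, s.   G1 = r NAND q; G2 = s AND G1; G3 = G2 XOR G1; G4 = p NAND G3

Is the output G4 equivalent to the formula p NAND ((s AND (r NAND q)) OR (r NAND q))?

G1 = r NAND q
G2 = s AND G1 = s AND (r NAND q)
G3 = G2 XOR G1 = (s AND (r NAND q)) XOR (r NAND q)
G4 = p NAND G3 = p NAND ((s AND (r NAND q)) XOR (r NAND q))
At p=1, q=0, r=0, s=1: circuit gives 1, formula gives 0.

No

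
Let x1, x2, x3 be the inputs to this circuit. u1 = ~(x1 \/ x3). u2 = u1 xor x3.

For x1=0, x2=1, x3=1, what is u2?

u1 = ~(0 \/ 1) = 0
u2 = 0 xor 1 = 1

1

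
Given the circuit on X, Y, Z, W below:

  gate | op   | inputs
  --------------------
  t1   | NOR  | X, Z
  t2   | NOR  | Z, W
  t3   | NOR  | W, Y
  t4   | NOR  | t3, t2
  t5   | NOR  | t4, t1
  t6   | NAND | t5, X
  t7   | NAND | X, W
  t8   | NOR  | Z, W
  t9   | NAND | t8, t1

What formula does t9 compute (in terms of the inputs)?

t1 = X NOR Z
t8 = Z NOR W
t9 = t8 NAND t1 = (Z NOR W) NAND (X NOR Z)

(Z NOR W) NAND (X NOR Z)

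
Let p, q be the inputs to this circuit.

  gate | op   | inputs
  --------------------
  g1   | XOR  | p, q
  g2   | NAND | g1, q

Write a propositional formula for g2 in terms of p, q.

g1 = p XOR q
g2 = g1 NAND q = (p XOR q) NAND q

(p XOR q) NAND q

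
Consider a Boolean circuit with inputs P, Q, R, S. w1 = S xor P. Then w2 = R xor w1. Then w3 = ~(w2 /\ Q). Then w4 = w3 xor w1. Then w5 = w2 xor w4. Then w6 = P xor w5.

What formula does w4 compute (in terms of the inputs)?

w1 = S xor P
w2 = R xor w1 = R xor (S xor P)
w3 = ~(w2 /\ Q) = ~((R xor (S xor P)) /\ Q)
w4 = w3 xor w1 = (~((R xor (S xor P)) /\ Q)) xor (S xor P)

(~((R xor (S xor P)) /\ Q)) xor (S xor P)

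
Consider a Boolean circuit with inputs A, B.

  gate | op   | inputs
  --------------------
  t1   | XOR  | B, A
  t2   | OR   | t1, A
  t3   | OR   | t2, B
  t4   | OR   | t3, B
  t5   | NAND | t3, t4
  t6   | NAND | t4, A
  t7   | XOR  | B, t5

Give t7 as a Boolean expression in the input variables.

B XOR ((((B XOR A) OR A) OR B) NAND ((((B XOR A) OR A) OR B) OR B))

t1 = B XOR A
t2 = t1 OR A = (B XOR A) OR A
t3 = t2 OR B = ((B XOR A) OR A) OR B
t4 = t3 OR B = (((B XOR A) OR A) OR B) OR B
t5 = t3 NAND t4 = (((B XOR A) OR A) OR B) NAND ((((B XOR A) OR A) OR B) OR B)
t7 = B XOR t5 = B XOR ((((B XOR A) OR A) OR B) NAND ((((B XOR A) OR A) OR B) OR B))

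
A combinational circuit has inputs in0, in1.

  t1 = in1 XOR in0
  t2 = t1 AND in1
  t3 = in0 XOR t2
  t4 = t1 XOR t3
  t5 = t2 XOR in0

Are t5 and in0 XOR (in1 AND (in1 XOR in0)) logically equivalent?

t1 = in1 XOR in0
t2 = t1 AND in1 = (in1 XOR in0) AND in1
t5 = t2 XOR in0 = ((in1 XOR in0) AND in1) XOR in0
At in0=0, in1=0: circuit gives 0, formula gives 0.
At in0=0, in1=1: circuit gives 1, formula gives 1.
Agrees on all 4 inputs.

Yes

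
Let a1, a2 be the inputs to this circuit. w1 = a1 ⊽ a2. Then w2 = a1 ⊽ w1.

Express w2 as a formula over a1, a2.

w1 = a1 ⊽ a2
w2 = a1 ⊽ w1 = a1 ⊽ (a1 ⊽ a2)

a1 ⊽ (a1 ⊽ a2)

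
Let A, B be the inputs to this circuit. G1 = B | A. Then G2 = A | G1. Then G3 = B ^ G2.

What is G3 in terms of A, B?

G1 = B | A
G2 = A | G1 = A | (B | A)
G3 = B ^ G2 = B ^ (A | (B | A))

B ^ (A | (B | A))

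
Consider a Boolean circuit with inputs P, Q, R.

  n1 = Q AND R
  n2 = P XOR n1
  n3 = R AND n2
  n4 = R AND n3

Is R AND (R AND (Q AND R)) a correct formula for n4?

No

n1 = Q AND R
n2 = P XOR n1 = P XOR (Q AND R)
n3 = R AND n2 = R AND (P XOR (Q AND R))
n4 = R AND n3 = R AND (R AND (P XOR (Q AND R)))
At P=1, Q=0, R=1: circuit gives 1, formula gives 0.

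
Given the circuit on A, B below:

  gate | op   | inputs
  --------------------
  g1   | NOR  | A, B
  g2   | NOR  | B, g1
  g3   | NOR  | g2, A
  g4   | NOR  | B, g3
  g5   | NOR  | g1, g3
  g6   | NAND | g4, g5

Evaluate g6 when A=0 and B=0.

1

g1 = 0 NOR 0 = 1
g2 = 0 NOR 1 = 0
g3 = 0 NOR 0 = 1
g4 = 0 NOR 1 = 0
g5 = 1 NOR 1 = 0
g6 = 0 NAND 0 = 1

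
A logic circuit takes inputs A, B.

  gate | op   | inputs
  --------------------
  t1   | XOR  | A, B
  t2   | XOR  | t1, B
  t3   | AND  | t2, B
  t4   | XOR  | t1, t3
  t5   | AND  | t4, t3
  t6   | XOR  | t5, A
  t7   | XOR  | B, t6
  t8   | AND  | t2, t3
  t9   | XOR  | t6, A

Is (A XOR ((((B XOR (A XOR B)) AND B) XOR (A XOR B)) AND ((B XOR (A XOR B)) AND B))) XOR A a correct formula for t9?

Yes

t1 = A XOR B
t2 = t1 XOR B = (A XOR B) XOR B
t3 = t2 AND B = ((A XOR B) XOR B) AND B
t4 = t1 XOR t3 = (A XOR B) XOR (((A XOR B) XOR B) AND B)
t5 = t4 AND t3 = ((A XOR B) XOR (((A XOR B) XOR B) AND B)) AND (((A XOR B) XOR B) AND B)
t6 = t5 XOR A = (((A XOR B) XOR (((A XOR B) XOR B) AND B)) AND (((A XOR B) XOR B) AND B)) XOR A
t9 = t6 XOR A = ((((A XOR B) XOR (((A XOR B) XOR B) AND B)) AND (((A XOR B) XOR B) AND B)) XOR A) XOR A
At A=0, B=0: circuit gives 0, formula gives 0.
At A=1, B=1: circuit gives 1, formula gives 1.
Agrees on all 4 inputs.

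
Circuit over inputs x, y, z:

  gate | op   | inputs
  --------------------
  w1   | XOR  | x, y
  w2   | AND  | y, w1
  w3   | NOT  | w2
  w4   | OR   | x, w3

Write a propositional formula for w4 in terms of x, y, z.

w1 = x XOR y
w2 = y AND w1 = y AND (x XOR y)
w3 = NOT w2 = NOT (y AND (x XOR y))
w4 = x OR w3 = x OR NOT (y AND (x XOR y))

x OR NOT (y AND (x XOR y))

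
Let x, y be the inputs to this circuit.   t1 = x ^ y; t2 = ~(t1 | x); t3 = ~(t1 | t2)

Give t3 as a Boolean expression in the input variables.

t1 = x ^ y
t2 = ~(t1 | x) = ~((x ^ y) | x)
t3 = ~(t1 | t2) = ~((x ^ y) | (~((x ^ y) | x)))

~((x ^ y) | (~((x ^ y) | x)))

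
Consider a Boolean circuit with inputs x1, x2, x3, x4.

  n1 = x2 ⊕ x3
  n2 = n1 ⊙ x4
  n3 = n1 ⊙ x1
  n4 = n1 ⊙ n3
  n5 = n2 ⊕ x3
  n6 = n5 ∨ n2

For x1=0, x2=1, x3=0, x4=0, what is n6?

n1 = 1 ⊕ 0 = 1
n2 = 1 ⊙ 0 = 0
n5 = 0 ⊕ 0 = 0
n6 = 0 ∨ 0 = 0

0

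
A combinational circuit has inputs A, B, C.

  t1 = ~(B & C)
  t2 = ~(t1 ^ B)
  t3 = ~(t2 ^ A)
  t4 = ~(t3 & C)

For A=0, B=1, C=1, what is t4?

t1 = ~(1 & 1) = 0
t2 = ~(0 ^ 1) = 0
t3 = ~(0 ^ 0) = 1
t4 = ~(1 & 1) = 0

0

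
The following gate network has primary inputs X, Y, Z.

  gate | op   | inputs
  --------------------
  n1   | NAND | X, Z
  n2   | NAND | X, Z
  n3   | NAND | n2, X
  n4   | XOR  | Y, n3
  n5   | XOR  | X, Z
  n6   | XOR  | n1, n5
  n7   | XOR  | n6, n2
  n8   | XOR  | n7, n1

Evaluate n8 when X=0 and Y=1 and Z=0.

n1 = 0 NAND 0 = 1
n2 = 0 NAND 0 = 1
n5 = 0 XOR 0 = 0
n6 = 1 XOR 0 = 1
n7 = 1 XOR 1 = 0
n8 = 0 XOR 1 = 1

1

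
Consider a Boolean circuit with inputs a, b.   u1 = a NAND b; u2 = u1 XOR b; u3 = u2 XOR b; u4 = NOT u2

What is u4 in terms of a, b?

u1 = a NAND b
u2 = u1 XOR b = (a NAND b) XOR b
u4 = NOT u2 = NOT ((a NAND b) XOR b)

NOT ((a NAND b) XOR b)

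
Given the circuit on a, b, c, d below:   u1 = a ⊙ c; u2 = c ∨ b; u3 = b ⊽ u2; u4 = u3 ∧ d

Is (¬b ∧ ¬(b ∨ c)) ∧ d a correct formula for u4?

Yes

u2 = c ∨ b
u3 = b ⊽ u2 = b ⊽ (c ∨ b)
u4 = u3 ∧ d = (b ⊽ (c ∨ b)) ∧ d
At a=0, b=0, c=0, d=0: circuit gives 0, formula gives 0.
At a=0, b=0, c=0, d=1: circuit gives 1, formula gives 1.
Agrees on all 16 inputs.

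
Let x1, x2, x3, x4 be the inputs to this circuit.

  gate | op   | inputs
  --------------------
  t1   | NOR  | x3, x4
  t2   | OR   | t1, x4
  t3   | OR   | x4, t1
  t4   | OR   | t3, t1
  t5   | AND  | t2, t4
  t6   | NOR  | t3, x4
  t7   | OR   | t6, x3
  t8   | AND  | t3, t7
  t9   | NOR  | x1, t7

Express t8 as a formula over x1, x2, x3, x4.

(x4 OR (x3 NOR x4)) AND (((x4 OR (x3 NOR x4)) NOR x4) OR x3)

t1 = x3 NOR x4
t3 = x4 OR t1 = x4 OR (x3 NOR x4)
t6 = t3 NOR x4 = (x4 OR (x3 NOR x4)) NOR x4
t7 = t6 OR x3 = ((x4 OR (x3 NOR x4)) NOR x4) OR x3
t8 = t3 AND t7 = (x4 OR (x3 NOR x4)) AND (((x4 OR (x3 NOR x4)) NOR x4) OR x3)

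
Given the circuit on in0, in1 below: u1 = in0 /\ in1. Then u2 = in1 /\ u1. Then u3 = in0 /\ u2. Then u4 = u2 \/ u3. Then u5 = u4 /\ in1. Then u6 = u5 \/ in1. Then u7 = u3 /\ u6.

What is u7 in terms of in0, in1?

u1 = in0 /\ in1
u2 = in1 /\ u1 = in1 /\ (in0 /\ in1)
u3 = in0 /\ u2 = in0 /\ (in1 /\ (in0 /\ in1))
u4 = u2 \/ u3 = (in1 /\ (in0 /\ in1)) \/ (in0 /\ (in1 /\ (in0 /\ in1)))
u5 = u4 /\ in1 = ((in1 /\ (in0 /\ in1)) \/ (in0 /\ (in1 /\ (in0 /\ in1)))) /\ in1
u6 = u5 \/ in1 = (((in1 /\ (in0 /\ in1)) \/ (in0 /\ (in1 /\ (in0 /\ in1)))) /\ in1) \/ in1
u7 = u3 /\ u6 = (in0 /\ (in1 /\ (in0 /\ in1))) /\ ((((in1 /\ (in0 /\ in1)) \/ (in0 /\ (in1 /\ (in0 /\ in1)))) /\ in1) \/ in1)

(in0 /\ (in1 /\ (in0 /\ in1))) /\ ((((in1 /\ (in0 /\ in1)) \/ (in0 /\ (in1 /\ (in0 /\ in1)))) /\ in1) \/ in1)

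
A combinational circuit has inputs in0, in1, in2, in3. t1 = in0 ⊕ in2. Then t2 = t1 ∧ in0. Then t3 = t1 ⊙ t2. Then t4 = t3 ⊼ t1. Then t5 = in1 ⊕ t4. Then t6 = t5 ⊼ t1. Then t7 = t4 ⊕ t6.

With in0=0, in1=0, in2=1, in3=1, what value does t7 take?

1

t1 = 0 ⊕ 1 = 1
t2 = 1 ∧ 0 = 0
t3 = 1 ⊙ 0 = 0
t4 = 0 ⊼ 1 = 1
t5 = 0 ⊕ 1 = 1
t6 = 1 ⊼ 1 = 0
t7 = 1 ⊕ 0 = 1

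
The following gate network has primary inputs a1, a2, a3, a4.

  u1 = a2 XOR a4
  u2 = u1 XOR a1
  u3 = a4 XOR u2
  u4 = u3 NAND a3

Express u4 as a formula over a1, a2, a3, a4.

u1 = a2 XOR a4
u2 = u1 XOR a1 = (a2 XOR a4) XOR a1
u3 = a4 XOR u2 = a4 XOR ((a2 XOR a4) XOR a1)
u4 = u3 NAND a3 = (a4 XOR ((a2 XOR a4) XOR a1)) NAND a3

(a4 XOR ((a2 XOR a4) XOR a1)) NAND a3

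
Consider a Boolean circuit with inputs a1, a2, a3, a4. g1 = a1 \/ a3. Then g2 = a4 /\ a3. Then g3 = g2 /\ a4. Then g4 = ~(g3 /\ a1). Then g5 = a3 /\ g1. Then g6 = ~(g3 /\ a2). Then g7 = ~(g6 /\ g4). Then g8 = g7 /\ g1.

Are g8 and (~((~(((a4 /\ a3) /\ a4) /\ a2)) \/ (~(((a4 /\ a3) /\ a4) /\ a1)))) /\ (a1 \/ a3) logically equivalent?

g1 = a1 \/ a3
g2 = a4 /\ a3
g3 = g2 /\ a4 = (a4 /\ a3) /\ a4
g4 = ~(g3 /\ a1) = ~(((a4 /\ a3) /\ a4) /\ a1)
g6 = ~(g3 /\ a2) = ~(((a4 /\ a3) /\ a4) /\ a2)
g7 = ~(g6 /\ g4) = ~((~(((a4 /\ a3) /\ a4) /\ a2)) /\ (~(((a4 /\ a3) /\ a4) /\ a1)))
g8 = g7 /\ g1 = (~((~(((a4 /\ a3) /\ a4) /\ a2)) /\ (~(((a4 /\ a3) /\ a4) /\ a1)))) /\ (a1 \/ a3)
At a1=0, a2=1, a3=1, a4=1: circuit gives 1, formula gives 0.

No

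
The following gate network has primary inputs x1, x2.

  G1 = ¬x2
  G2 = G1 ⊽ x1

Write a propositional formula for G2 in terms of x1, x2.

¬x2 ⊽ x1

G1 = ¬x2
G2 = G1 ⊽ x1 = ¬x2 ⊽ x1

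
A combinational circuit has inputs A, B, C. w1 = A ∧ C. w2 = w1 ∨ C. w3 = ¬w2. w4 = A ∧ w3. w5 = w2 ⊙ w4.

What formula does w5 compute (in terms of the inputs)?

w1 = A ∧ C
w2 = w1 ∨ C = (A ∧ C) ∨ C
w3 = ¬w2 = ¬((A ∧ C) ∨ C)
w4 = A ∧ w3 = A ∧ ¬((A ∧ C) ∨ C)
w5 = w2 ⊙ w4 = ((A ∧ C) ∨ C) ⊙ (A ∧ ¬((A ∧ C) ∨ C))

((A ∧ C) ∨ C) ⊙ (A ∧ ¬((A ∧ C) ∨ C))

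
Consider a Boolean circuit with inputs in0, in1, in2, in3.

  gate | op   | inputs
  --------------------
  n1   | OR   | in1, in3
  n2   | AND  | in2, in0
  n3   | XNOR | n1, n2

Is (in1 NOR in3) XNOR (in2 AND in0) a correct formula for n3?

n1 = in1 OR in3
n2 = in2 AND in0
n3 = n1 XNOR n2 = (in1 OR in3) XNOR (in2 AND in0)
At in0=0, in1=0, in2=0, in3=0: circuit gives 1, formula gives 0.

No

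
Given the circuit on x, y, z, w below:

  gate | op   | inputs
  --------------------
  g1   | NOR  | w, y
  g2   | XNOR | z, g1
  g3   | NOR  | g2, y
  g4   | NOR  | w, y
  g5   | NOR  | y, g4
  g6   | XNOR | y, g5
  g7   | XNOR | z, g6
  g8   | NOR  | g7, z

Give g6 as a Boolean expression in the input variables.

y XNOR (y NOR (w NOR y))

g4 = w NOR y
g5 = y NOR g4 = y NOR (w NOR y)
g6 = y XNOR g5 = y XNOR (y NOR (w NOR y))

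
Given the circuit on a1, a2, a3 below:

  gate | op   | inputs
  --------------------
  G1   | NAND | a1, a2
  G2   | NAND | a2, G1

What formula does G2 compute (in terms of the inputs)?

G1 = a1 NAND a2
G2 = a2 NAND G1 = a2 NAND (a1 NAND a2)

a2 NAND (a1 NAND a2)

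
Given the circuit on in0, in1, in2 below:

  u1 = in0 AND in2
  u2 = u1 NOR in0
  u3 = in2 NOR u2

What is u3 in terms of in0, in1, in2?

in2 NOR ((in0 AND in2) NOR in0)

u1 = in0 AND in2
u2 = u1 NOR in0 = (in0 AND in2) NOR in0
u3 = in2 NOR u2 = in2 NOR ((in0 AND in2) NOR in0)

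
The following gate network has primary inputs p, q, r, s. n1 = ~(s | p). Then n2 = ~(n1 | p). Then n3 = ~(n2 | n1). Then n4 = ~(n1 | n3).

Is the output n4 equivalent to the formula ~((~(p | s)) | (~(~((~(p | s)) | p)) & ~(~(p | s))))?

Yes

n1 = ~(s | p)
n2 = ~(n1 | p) = ~((~(s | p)) | p)
n3 = ~(n2 | n1) = ~((~((~(s | p)) | p)) | (~(s | p)))
n4 = ~(n1 | n3) = ~((~(s | p)) | (~((~((~(s | p)) | p)) | (~(s | p)))))
At p=0, q=0, r=0, s=0: circuit gives 0, formula gives 0.
At p=0, q=0, r=0, s=1: circuit gives 1, formula gives 1.
Agrees on all 16 inputs.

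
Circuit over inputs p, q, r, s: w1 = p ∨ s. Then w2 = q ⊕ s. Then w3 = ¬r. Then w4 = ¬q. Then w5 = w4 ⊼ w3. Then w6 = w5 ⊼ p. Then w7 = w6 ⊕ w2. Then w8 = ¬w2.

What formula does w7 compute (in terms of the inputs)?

((¬q ⊼ ¬r) ⊼ p) ⊕ (q ⊕ s)

w2 = q ⊕ s
w3 = ¬r
w4 = ¬q
w5 = w4 ⊼ w3 = ¬q ⊼ ¬r
w6 = w5 ⊼ p = (¬q ⊼ ¬r) ⊼ p
w7 = w6 ⊕ w2 = ((¬q ⊼ ¬r) ⊼ p) ⊕ (q ⊕ s)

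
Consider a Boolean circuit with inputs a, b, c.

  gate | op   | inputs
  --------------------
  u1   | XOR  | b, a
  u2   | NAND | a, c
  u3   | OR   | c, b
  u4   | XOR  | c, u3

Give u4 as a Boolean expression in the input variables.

c XOR (c OR b)

u3 = c OR b
u4 = c XOR u3 = c XOR (c OR b)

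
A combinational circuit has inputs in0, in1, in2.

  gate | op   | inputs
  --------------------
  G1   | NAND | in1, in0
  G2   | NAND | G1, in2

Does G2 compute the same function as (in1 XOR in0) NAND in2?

No

G1 = in1 NAND in0
G2 = G1 NAND in2 = (in1 NAND in0) NAND in2
At in0=0, in1=0, in2=1: circuit gives 0, formula gives 1.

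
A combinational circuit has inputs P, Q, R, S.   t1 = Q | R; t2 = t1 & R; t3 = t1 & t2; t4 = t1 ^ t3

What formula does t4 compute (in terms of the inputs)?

t1 = Q | R
t2 = t1 & R = (Q | R) & R
t3 = t1 & t2 = (Q | R) & ((Q | R) & R)
t4 = t1 ^ t3 = (Q | R) ^ ((Q | R) & ((Q | R) & R))

(Q | R) ^ ((Q | R) & ((Q | R) & R))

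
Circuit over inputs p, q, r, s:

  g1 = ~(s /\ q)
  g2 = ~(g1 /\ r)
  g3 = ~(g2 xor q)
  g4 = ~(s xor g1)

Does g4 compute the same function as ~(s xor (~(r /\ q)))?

No

g1 = ~(s /\ q)
g4 = ~(s xor g1) = ~(s xor (~(s /\ q)))
At p=0, q=1, r=0, s=1: circuit gives 0, formula gives 1.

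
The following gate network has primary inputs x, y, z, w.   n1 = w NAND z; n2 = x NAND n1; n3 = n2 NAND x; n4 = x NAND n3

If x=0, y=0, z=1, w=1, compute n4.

1

n1 = 1 NAND 1 = 0
n2 = 0 NAND 0 = 1
n3 = 1 NAND 0 = 1
n4 = 0 NAND 1 = 1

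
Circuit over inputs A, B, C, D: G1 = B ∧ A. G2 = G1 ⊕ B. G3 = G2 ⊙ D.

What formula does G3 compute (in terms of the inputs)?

((B ∧ A) ⊕ B) ⊙ D

G1 = B ∧ A
G2 = G1 ⊕ B = (B ∧ A) ⊕ B
G3 = G2 ⊙ D = ((B ∧ A) ⊕ B) ⊙ D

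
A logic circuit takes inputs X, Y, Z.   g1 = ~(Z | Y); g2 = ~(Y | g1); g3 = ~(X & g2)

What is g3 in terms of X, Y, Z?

~(X & (~(Y | (~(Z | Y)))))

g1 = ~(Z | Y)
g2 = ~(Y | g1) = ~(Y | (~(Z | Y)))
g3 = ~(X & g2) = ~(X & (~(Y | (~(Z | Y)))))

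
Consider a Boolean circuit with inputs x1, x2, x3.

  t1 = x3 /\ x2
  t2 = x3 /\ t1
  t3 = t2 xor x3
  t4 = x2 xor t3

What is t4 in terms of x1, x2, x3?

t1 = x3 /\ x2
t2 = x3 /\ t1 = x3 /\ (x3 /\ x2)
t3 = t2 xor x3 = (x3 /\ (x3 /\ x2)) xor x3
t4 = x2 xor t3 = x2 xor ((x3 /\ (x3 /\ x2)) xor x3)

x2 xor ((x3 /\ (x3 /\ x2)) xor x3)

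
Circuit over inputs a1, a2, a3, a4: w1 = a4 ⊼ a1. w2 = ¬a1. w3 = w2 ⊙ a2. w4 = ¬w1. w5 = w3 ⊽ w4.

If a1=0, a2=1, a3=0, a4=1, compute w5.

0

w1 = 1 ⊼ 0 = 1
w2 = ¬0 = 1
w3 = 1 ⊙ 1 = 1
w4 = ¬1 = 0
w5 = 1 ⊽ 0 = 0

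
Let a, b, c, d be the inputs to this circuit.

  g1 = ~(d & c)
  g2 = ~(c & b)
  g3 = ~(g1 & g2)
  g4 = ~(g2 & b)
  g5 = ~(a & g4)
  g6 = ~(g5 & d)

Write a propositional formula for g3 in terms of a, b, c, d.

g1 = ~(d & c)
g2 = ~(c & b)
g3 = ~(g1 & g2) = ~((~(d & c)) & (~(c & b)))

~((~(d & c)) & (~(c & b)))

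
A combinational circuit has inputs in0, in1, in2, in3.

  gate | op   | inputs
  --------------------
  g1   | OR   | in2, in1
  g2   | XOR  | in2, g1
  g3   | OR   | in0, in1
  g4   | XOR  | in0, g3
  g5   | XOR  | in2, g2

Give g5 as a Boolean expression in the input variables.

in2 XOR (in2 XOR (in2 OR in1))

g1 = in2 OR in1
g2 = in2 XOR g1 = in2 XOR (in2 OR in1)
g5 = in2 XOR g2 = in2 XOR (in2 XOR (in2 OR in1))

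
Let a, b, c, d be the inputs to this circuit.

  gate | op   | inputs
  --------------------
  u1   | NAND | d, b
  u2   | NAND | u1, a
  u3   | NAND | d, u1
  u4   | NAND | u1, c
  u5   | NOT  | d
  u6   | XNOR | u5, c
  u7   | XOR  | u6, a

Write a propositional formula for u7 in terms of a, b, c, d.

(NOT d XNOR c) XOR a

u5 = NOT d
u6 = u5 XNOR c = NOT d XNOR c
u7 = u6 XOR a = (NOT d XNOR c) XOR a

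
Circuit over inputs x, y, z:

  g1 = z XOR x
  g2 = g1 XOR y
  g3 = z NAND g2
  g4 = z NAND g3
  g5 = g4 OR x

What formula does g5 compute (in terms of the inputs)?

(z NAND (z NAND ((z XOR x) XOR y))) OR x

g1 = z XOR x
g2 = g1 XOR y = (z XOR x) XOR y
g3 = z NAND g2 = z NAND ((z XOR x) XOR y)
g4 = z NAND g3 = z NAND (z NAND ((z XOR x) XOR y))
g5 = g4 OR x = (z NAND (z NAND ((z XOR x) XOR y))) OR x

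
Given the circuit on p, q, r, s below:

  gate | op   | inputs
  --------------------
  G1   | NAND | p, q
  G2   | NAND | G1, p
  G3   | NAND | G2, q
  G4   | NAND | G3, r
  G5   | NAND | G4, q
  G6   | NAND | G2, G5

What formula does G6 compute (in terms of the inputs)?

((p NAND q) NAND p) NAND (((((p NAND q) NAND p) NAND q) NAND r) NAND q)

G1 = p NAND q
G2 = G1 NAND p = (p NAND q) NAND p
G3 = G2 NAND q = ((p NAND q) NAND p) NAND q
G4 = G3 NAND r = (((p NAND q) NAND p) NAND q) NAND r
G5 = G4 NAND q = ((((p NAND q) NAND p) NAND q) NAND r) NAND q
G6 = G2 NAND G5 = ((p NAND q) NAND p) NAND (((((p NAND q) NAND p) NAND q) NAND r) NAND q)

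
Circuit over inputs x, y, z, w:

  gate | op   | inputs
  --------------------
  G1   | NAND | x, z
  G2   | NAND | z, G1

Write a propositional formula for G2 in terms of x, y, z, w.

z NAND (x NAND z)

G1 = x NAND z
G2 = z NAND G1 = z NAND (x NAND z)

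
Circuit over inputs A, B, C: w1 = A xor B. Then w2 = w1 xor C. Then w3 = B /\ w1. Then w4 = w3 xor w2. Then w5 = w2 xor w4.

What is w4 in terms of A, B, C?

(B /\ (A xor B)) xor ((A xor B) xor C)

w1 = A xor B
w2 = w1 xor C = (A xor B) xor C
w3 = B /\ w1 = B /\ (A xor B)
w4 = w3 xor w2 = (B /\ (A xor B)) xor ((A xor B) xor C)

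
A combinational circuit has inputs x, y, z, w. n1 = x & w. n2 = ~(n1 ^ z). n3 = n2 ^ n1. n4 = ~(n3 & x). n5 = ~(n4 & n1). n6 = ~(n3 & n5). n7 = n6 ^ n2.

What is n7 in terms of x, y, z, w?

(~(((~((x & w) ^ z)) ^ (x & w)) & (~((~(((~((x & w) ^ z)) ^ (x & w)) & x)) & (x & w))))) ^ (~((x & w) ^ z))

n1 = x & w
n2 = ~(n1 ^ z) = ~((x & w) ^ z)
n3 = n2 ^ n1 = (~((x & w) ^ z)) ^ (x & w)
n4 = ~(n3 & x) = ~(((~((x & w) ^ z)) ^ (x & w)) & x)
n5 = ~(n4 & n1) = ~((~(((~((x & w) ^ z)) ^ (x & w)) & x)) & (x & w))
n6 = ~(n3 & n5) = ~(((~((x & w) ^ z)) ^ (x & w)) & (~((~(((~((x & w) ^ z)) ^ (x & w)) & x)) & (x & w))))
n7 = n6 ^ n2 = (~(((~((x & w) ^ z)) ^ (x & w)) & (~((~(((~((x & w) ^ z)) ^ (x & w)) & x)) & (x & w))))) ^ (~((x & w) ^ z))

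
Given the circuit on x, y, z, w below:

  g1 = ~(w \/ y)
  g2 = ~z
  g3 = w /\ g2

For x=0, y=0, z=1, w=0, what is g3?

g2 = ~1 = 0
g3 = 0 /\ 0 = 0

0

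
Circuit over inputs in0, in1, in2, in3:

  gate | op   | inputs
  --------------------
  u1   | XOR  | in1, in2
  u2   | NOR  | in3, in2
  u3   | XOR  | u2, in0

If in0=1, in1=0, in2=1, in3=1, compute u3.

u2 = 1 NOR 1 = 0
u3 = 0 XOR 1 = 1

1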